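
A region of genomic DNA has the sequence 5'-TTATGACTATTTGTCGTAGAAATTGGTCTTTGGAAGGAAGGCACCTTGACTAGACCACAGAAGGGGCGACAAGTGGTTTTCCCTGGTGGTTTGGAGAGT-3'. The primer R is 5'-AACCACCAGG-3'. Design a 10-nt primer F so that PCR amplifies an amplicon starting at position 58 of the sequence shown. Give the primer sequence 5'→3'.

5'-CAGAAGGGGC-3'

The reverse primer's reverse complement CCTGGTGGTT matches the template at positions 82–91; the product starts at position 58.
The forward primer is identical to the top strand over positions 58–67: CAGAAGGGGC.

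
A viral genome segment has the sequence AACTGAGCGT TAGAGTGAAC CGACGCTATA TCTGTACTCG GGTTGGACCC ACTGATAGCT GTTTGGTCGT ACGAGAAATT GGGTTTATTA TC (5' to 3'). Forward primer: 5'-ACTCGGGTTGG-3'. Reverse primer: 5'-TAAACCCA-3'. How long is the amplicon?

Forward primer ACTCGGGTTGG is found on the top strand at positions 36–46.
Taking the reverse complement of TAAACCCA gives TGGGTTTA, found at positions 80–87 on the template; the primer anneals here to the top strand with its 3' end pointing upstream.
The product runs from position 36 to position 87, so its length is 87 − 36 + 1 = 52 bp.

52 bp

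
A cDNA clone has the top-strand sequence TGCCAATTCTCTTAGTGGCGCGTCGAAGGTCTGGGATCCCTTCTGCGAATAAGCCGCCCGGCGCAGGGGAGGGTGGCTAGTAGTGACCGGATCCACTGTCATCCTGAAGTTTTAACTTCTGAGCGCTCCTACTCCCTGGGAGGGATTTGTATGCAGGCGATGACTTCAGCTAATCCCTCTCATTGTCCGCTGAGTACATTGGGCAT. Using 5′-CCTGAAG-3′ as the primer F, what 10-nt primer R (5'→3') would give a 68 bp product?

The forward primer binds at positions 103–109, so a 68 bp product ends at position 103 + 68 − 1 = 170.
The reverse primer anneals to the top strand over positions 161–170, i.e. to TGACTTCAGC.
Its sequence written 5'→3' is the reverse complement: GCTGAAGTCA.

5'-GCTGAAGTCA-3'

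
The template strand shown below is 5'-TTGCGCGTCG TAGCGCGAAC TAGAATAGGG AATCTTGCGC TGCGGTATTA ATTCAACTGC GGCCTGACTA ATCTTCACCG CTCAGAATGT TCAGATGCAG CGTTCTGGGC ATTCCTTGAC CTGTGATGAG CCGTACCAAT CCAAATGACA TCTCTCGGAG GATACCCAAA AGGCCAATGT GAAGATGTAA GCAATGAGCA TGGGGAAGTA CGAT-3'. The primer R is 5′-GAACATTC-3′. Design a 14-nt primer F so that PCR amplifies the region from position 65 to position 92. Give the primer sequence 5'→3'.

5'-TGACTAATCTTCAC-3'

The reverse primer's reverse complement GAATGTTC matches the template at positions 85–92; the product starts at position 65.
The forward primer is identical to the top strand over positions 65–78: TGACTAATCTTCAC.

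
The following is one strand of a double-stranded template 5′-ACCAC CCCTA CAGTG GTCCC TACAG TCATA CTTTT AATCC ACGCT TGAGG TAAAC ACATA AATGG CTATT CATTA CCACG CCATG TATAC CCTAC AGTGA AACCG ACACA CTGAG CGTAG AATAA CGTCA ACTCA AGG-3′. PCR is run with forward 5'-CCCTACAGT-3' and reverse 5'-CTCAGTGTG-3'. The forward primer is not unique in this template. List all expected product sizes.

110 bp, 98 bp, 26 bp

The forward primer CCCTACAGT matches the top strand at positions 6–14, 18–26, 90–98.
The reverse primer's reverse complement is CACACTGAG, matching at positions 107–115.
Each forward site pairs with the reverse site to give a product ending at position 115: sizes 110, 98, 26 bp.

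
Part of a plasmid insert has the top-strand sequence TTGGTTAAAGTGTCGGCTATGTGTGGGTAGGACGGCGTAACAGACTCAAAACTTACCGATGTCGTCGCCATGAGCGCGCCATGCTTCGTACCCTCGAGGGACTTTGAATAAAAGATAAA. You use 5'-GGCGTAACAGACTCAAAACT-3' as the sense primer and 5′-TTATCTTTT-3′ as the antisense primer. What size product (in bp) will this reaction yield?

The forward primer matches the template at positions 34–53.
The reverse primer's reverse complement is AAAAGATAA, which matches the template at positions 110–118.
Product length = (reverse-primer end) − (forward-primer start) + 1 = 118 − 34 + 1 = 85 bp.

85 bp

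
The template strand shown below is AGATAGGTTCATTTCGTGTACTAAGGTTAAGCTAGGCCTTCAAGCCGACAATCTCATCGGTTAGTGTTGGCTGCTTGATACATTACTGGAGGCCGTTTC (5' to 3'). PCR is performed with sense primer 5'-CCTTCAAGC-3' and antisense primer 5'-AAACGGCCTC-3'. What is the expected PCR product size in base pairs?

Scanning the template, CCTTCAAGC occurs at positions 37–45; this primer anneals to the bottom strand there with its 3' end pointing downstream.
The reverse primer's reverse complement is GAGGCCGTTT, which matches the template at positions 89–98.
Product length = (reverse-primer end) − (forward-primer start) + 1 = 98 − 37 + 1 = 62 bp.

62 bp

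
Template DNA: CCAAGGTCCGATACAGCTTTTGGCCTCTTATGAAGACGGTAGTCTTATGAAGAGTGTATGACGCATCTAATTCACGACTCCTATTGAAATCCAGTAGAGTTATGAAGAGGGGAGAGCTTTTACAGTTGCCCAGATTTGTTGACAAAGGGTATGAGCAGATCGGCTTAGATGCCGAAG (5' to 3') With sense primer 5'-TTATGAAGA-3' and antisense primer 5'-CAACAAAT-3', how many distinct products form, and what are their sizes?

Three products: 114 bp, 97 bp, 42 bp

The forward primer TTATGAAGA matches the top strand at positions 28–36, 45–53, 100–108.
The reverse primer's reverse complement is ATTTGTTG, matching at positions 134–141.
Each forward site pairs with the reverse site to give a product ending at position 141: sizes 114, 97, 42 bp.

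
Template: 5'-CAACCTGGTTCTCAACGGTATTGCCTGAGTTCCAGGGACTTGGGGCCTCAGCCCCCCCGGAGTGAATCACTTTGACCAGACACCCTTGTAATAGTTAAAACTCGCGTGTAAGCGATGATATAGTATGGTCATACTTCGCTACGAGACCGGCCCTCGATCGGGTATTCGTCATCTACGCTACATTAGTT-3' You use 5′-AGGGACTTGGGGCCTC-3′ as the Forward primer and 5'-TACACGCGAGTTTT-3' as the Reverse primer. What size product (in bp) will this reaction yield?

Scanning the template, AGGGACTTGGGGCCTC occurs at positions 34–49; this primer anneals to the bottom strand there with its 3' end pointing downstream.
Taking the reverse complement of TACACGCGAGTTTT gives AAAACTCGCGTGTA, found at positions 97–110 on the template; the primer anneals here to the top strand with its 3' end pointing upstream.
Product length = (reverse-primer end) − (forward-primer start) + 1 = 110 − 34 + 1 = 77 bp.

77 bp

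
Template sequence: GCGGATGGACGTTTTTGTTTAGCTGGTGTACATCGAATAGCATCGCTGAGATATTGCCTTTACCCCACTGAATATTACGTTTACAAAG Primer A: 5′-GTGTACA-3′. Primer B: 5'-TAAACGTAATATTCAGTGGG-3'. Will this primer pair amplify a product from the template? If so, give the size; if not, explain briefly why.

Yes — a 58 bp product.

Primer A (GTGTACA) matches the top strand at positions 26–32; it acts as a forward primer.
Primer B's reverse complement is CCCACTGAATATTACGTTTA, matching the top strand at positions 64–83; it acts as a reverse primer.
The 3' ends face each other across positions 26–83, giving a 58 bp product.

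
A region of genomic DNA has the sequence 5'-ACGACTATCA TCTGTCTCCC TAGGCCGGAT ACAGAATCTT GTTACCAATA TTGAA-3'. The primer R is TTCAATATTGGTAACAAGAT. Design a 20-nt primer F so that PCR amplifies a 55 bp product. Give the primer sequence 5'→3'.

5'-ACGACTATCATCTGTCTCCC-3'

The reverse primer's reverse complement ATCTTGTTACCAATATTGAA matches the template at positions 36–55, so the product ends at position 55.
A 55 bp product then starts at position 55 − 55 + 1 = 1.
The forward primer is identical to the top strand there: ACGACTATCATCTGTCTCCC.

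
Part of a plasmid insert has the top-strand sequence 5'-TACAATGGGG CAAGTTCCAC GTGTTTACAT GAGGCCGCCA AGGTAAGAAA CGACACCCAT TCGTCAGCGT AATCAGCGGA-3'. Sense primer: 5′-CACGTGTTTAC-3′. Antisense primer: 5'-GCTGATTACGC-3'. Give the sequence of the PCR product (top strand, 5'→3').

5'-CACGTGTTTACATGAGGCCGCCAAGGTAAGAAACGACACCCATTCGTCAGCGTAATCAGC-3'

The forward primer matches the template at positions 18–28.
The reverse primer's reverse complement is GCGTAATCAGC, which matches the template at positions 67–77.
The product is the template from position 18 through 77 (60 bp).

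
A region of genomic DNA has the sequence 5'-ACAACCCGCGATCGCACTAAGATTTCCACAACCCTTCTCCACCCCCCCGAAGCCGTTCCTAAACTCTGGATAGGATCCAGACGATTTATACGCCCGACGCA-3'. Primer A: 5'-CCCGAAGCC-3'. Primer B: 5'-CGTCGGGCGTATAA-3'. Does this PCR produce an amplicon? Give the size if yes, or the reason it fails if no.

Yes — a 54 bp product.

Primer A (CCCGAAGCC) matches the top strand at positions 46–54; it acts as a forward primer.
Primer B's reverse complement is TTATACGCCCGACG, matching the top strand at positions 86–99; it acts as a reverse primer.
The 3' ends face each other across positions 46–99, giving a 54 bp product.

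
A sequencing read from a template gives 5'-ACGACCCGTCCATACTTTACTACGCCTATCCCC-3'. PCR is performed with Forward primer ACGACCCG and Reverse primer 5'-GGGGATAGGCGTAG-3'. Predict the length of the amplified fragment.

33 bp

Forward primer ACGACCCG is found on the top strand at positions 1–8.
The reverse primer's reverse complement is CTACGCCTATCCCC, which matches the template at positions 20–33.
Product length = (reverse-primer end) − (forward-primer start) + 1 = 33 − 1 + 1 = 33 bp.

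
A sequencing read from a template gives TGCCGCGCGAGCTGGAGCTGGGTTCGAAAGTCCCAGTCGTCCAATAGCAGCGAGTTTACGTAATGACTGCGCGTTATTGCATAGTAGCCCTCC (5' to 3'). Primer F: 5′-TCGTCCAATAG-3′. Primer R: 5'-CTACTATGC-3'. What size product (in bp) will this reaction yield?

The forward primer matches the template at positions 37–47.
Reverse complement of the reverse primer: GCATAGTAG. This occurs on the top strand at positions 79–87.
Amplicon spans positions 37–87: 51 bp.

51 bp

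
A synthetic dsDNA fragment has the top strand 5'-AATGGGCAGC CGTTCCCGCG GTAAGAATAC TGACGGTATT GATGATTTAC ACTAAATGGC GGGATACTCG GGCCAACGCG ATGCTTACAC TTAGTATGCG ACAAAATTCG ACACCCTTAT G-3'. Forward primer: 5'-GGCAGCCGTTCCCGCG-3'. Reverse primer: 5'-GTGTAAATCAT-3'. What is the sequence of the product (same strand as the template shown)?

Forward primer GGCAGCCGTTCCCGCG is found on the top strand at positions 5–20.
Taking the reverse complement of GTGTAAATCAT gives ATGATTTACAC, found at positions 42–52 on the template; the primer anneals here to the top strand with its 3' end pointing upstream.
The product is the template from position 5 through 52 (48 bp).

5'-GGCAGCCGTTCCCGCGGTAAGAATACTGACGGTATTGATGATTTACAC-3'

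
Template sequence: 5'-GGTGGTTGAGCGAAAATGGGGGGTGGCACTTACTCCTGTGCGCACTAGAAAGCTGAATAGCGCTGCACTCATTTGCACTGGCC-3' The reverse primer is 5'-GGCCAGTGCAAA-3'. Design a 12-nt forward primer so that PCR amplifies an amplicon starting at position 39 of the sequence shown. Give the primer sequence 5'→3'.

The reverse primer's reverse complement TTTGCACTGGCC matches the template at positions 72–83; the product starts at position 39.
The forward primer is identical to the top strand over positions 39–50: TGCGCACTAGAA.

5'-TGCGCACTAGAA-3'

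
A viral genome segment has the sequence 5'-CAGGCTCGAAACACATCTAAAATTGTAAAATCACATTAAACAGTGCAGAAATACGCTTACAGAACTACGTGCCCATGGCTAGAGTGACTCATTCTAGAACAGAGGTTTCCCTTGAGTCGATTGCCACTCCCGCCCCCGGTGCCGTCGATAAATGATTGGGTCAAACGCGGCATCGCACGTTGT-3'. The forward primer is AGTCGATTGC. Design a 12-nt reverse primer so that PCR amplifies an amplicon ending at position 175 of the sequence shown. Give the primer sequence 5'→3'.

5'-CGATGCCGCGTT-3'

The forward primer binds at positions 115–124; the product's 3' end on the top strand is position 175.
The reverse primer anneals to the top strand over positions 164–175, i.e. to AACGCGGCATCG.
Its sequence written 5'→3' is the reverse complement: CGATGCCGCGTT.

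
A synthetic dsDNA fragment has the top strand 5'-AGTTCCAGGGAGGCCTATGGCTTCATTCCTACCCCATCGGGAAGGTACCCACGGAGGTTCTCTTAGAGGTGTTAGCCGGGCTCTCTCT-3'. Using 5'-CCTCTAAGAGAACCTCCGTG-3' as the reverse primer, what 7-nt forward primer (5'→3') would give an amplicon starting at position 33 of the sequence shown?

5'-CCCATCG-3'

The reverse primer's reverse complement CACGGAGGTTCTCTTAGAGG matches the template at positions 50–69; the product starts at position 33.
The forward primer is identical to the top strand over positions 33–39: CCCATCG.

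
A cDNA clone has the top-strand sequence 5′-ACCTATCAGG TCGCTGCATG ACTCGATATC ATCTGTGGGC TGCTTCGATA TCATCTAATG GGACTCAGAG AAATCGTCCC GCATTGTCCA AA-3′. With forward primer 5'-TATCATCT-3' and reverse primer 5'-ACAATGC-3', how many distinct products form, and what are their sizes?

Two products: 61 bp, 39 bp

The forward primer TATCATCT matches the top strand at positions 27–34, 49–56.
The reverse primer's reverse complement is GCATTGT, matching at positions 81–87.
Each forward site pairs with the reverse site to give a product ending at position 87: sizes 61, 39 bp.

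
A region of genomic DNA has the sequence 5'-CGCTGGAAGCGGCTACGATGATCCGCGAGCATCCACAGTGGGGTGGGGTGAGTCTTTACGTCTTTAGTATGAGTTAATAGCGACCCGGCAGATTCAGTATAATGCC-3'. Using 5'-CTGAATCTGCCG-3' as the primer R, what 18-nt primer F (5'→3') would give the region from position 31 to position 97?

5'-ATCCACAGTGGGGTGGGG-3'

The reverse primer's reverse complement CGGCAGATTCAG matches the template at positions 86–97; the product starts at position 31.
The forward primer is identical to the top strand over positions 31–48: ATCCACAGTGGGGTGGGG.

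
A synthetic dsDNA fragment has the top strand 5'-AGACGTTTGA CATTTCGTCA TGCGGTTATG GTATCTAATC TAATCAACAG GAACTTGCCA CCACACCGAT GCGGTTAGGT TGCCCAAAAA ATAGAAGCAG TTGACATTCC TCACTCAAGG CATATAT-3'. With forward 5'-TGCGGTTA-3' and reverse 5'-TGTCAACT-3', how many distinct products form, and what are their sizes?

The forward primer TGCGGTTA matches the top strand at positions 21–28, 70–77.
The reverse primer's reverse complement is AGTTGACA, matching at positions 99–106.
Each forward site pairs with the reverse site to give a product ending at position 106: sizes 86, 37 bp.

Two products: 86 bp, 37 bp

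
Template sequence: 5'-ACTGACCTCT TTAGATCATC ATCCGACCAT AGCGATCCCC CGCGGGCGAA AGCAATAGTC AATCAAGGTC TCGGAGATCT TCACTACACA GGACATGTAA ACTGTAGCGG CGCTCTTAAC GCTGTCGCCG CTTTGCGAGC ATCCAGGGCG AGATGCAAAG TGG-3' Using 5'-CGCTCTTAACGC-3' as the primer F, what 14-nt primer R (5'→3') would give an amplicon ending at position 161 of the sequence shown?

5'-ACTTTGCATCTCGC-3'

The forward primer binds at positions 111–122; the product's 3' end on the top strand is position 161.
The reverse primer anneals to the top strand over positions 148–161, i.e. to GCGAGATGCAAAGT.
Its sequence written 5'→3' is the reverse complement: ACTTTGCATCTCGC.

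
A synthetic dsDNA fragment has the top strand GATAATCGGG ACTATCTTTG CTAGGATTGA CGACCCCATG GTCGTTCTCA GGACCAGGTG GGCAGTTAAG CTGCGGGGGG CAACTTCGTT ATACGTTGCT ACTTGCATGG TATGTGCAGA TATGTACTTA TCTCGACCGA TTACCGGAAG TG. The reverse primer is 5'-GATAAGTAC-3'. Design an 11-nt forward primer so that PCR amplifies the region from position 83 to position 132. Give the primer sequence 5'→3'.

The reverse primer's reverse complement GTACTTATC matches the template at positions 124–132; the product starts at position 83.
The forward primer is identical to the top strand over positions 83–93: ACTTCGTTATA.

5'-ACTTCGTTATA-3'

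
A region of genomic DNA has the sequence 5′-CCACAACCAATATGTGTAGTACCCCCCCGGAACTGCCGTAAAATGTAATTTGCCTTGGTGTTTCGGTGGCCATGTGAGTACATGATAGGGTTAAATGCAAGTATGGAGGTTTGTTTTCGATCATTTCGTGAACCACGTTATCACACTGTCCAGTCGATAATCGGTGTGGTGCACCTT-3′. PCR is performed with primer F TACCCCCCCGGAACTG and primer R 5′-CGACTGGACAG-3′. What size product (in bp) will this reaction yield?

Scanning the template, TACCCCCCCGGAACTG occurs at positions 20–35; this primer anneals to the bottom strand there with its 3' end pointing downstream.
The reverse primer's reverse complement is CTGTCCAGTCG, which matches the template at positions 146–156.
Amplicon spans positions 20–156: 137 bp.

137 bp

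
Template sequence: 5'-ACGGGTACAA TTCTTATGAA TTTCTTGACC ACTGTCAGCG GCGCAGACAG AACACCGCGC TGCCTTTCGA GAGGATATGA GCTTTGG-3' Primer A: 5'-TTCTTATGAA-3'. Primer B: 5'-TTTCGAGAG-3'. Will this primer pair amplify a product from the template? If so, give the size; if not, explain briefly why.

Primer A (TTCTTATGAA) matches the top strand at positions 11–20 (3' end points downstream).
Primer B (TTTCGAGAG) also matches the top strand directly, at positions 65–73 — its reverse complement CTCTCGAAA is not present.
Both primers anneal to the bottom strand with 3' ends pointing the same way, so neither can prime synthesis back toward the other.

No product — both primers anneal to the same strand and extend in the same direction.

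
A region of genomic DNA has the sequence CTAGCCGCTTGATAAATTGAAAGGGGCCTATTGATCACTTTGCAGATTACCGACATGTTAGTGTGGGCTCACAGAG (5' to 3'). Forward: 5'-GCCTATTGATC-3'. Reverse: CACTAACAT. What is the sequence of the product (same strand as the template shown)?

Forward primer GCCTATTGATC is found on the top strand at positions 26–36.
The reverse primer's reverse complement is ATGTTAGTG, which matches the template at positions 55–63.
The product is the template from position 26 through 63 (38 bp).

5'-GCCTATTGATCACTTTGCAGATTACCGACATGTTAGTG-3'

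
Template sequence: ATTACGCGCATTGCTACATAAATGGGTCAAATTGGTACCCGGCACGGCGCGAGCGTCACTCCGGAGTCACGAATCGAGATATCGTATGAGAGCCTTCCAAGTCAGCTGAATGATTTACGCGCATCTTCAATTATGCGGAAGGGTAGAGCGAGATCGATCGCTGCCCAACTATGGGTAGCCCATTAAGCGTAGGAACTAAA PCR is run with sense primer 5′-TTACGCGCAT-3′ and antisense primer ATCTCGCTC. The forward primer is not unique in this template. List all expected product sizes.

The forward primer TTACGCGCAT matches the top strand at positions 2–11, 115–124.
The reverse primer's reverse complement is GAGCGAGAT, matching at positions 146–154.
Each forward site pairs with the reverse site to give a product ending at position 154: sizes 153, 40 bp.

153 bp, 40 bp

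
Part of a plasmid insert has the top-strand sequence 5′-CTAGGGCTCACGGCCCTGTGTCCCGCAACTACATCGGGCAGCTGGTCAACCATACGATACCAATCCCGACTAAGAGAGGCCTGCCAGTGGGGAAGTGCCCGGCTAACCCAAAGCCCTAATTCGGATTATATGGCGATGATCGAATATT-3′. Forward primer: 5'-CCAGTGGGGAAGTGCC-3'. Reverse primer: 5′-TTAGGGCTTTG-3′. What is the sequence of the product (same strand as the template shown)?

5'-CCAGTGGGGAAGTGCCCGGCTAACCCAAAGCCCTAA-3'

The forward primer matches the template at positions 84–99.
Reverse complement of the reverse primer: CAAAGCCCTAA. This occurs on the top strand at positions 109–119.
The product is the template from position 84 through 119 (36 bp).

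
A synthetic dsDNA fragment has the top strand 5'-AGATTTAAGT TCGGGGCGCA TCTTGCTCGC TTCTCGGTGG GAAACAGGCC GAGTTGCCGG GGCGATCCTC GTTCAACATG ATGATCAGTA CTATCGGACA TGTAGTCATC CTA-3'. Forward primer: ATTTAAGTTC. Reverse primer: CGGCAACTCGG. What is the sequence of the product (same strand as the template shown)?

5'-ATTTAAGTTCGGGGCGCATCTTGCTCGCTTCTCGGTGGGAAACAGGCCGAGTTGCCG-3'

The forward primer matches the template at positions 3–12.
Taking the reverse complement of CGGCAACTCGG gives CCGAGTTGCCG, found at positions 49–59 on the template; the primer anneals here to the top strand with its 3' end pointing upstream.
The product is the template from position 3 through 59 (57 bp).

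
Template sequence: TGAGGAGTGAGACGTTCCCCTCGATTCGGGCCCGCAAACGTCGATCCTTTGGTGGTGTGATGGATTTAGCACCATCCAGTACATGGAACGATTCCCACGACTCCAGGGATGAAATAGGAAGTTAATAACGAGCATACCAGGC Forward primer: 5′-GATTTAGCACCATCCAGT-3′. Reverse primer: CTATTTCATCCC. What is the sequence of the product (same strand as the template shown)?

The forward primer matches the template at positions 63–80.
Reverse complement of the reverse primer: GGGATGAAATAG. This occurs on the top strand at positions 106–117.
The product is the template from position 63 through 117 (55 bp).

5'-GATTTAGCACCATCCAGTACATGGAACGATTCCCACGACTCCAGGGATGAAATAG-3'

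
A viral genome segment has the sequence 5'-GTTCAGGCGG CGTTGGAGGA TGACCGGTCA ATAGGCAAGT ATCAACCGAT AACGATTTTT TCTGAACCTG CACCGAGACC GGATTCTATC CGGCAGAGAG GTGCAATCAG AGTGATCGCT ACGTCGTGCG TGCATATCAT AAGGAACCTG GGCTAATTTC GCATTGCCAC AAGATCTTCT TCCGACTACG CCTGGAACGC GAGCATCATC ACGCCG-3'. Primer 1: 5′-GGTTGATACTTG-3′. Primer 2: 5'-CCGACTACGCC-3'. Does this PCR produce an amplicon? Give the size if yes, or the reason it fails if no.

No product — the primers' 3' ends point away from each other.

Primer 1 (GGTTGATACTTG) has reverse complement CAAGTATCAACC, which matches the top strand at positions 36–47; primer 1 anneals to the top strand there with its 3' end pointing upstream toward position 36.
Primer 2 (CCGACTACGCC) matches the top strand directly at positions 182–192; it anneals to the bottom strand with its 3' end pointing downstream toward position 192.
The 3' ends diverge (primer 1 extends toward position 1, primer 2 toward position 216), so the primers never converge on a shared product.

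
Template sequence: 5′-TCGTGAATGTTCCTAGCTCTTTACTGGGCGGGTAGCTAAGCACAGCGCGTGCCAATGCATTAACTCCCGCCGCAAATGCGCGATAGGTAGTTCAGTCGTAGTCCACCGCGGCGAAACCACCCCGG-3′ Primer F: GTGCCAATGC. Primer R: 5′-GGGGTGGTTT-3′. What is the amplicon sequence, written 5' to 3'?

5'-GTGCCAATGCATTAACTCCCGCCGCAAATGCGCGATAGGTAGTTCAGTCGTAGTCCACCGCGGCGAAACCACCCC-3'

Scanning the template, GTGCCAATGC occurs at positions 49–58; this primer anneals to the bottom strand there with its 3' end pointing downstream.
Taking the reverse complement of GGGGTGGTTT gives AAACCACCCC, found at positions 114–123 on the template; the primer anneals here to the top strand with its 3' end pointing upstream.
The product is the template from position 49 through 123 (75 bp).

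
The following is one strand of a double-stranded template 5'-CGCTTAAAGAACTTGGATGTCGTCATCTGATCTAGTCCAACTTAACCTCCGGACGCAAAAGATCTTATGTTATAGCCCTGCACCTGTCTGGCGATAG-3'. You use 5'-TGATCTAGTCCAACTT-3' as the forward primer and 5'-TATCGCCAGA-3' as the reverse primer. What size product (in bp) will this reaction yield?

The forward primer matches the template at positions 28–43.
Reverse complement of the reverse primer: TCTGGCGATA. This occurs on the top strand at positions 87–96.
The product runs from position 28 to position 96, so its length is 96 − 28 + 1 = 69 bp.

69 bp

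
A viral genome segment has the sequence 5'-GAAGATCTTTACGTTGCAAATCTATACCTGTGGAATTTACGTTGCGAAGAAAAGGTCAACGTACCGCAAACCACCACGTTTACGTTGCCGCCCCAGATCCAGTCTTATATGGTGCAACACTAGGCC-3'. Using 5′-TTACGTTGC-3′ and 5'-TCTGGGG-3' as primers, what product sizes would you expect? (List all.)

89 bp, 61 bp, 18 bp

The forward primer TTACGTTGC matches the top strand at positions 9–17, 37–45, 80–88.
The reverse primer's reverse complement is CCCCAGA, matching at positions 91–97.
Each forward site pairs with the reverse site to give a product ending at position 97: sizes 89, 61, 18 bp.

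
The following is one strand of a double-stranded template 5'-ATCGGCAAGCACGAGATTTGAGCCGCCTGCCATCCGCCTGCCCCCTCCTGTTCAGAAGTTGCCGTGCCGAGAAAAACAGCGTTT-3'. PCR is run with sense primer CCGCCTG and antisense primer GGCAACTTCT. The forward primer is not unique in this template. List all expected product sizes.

41 bp, 30 bp

The forward primer CCGCCTG matches the top strand at positions 23–29, 34–40.
The reverse primer's reverse complement is AGAAGTTGCC, matching at positions 54–63.
Each forward site pairs with the reverse site to give a product ending at position 63: sizes 41, 30 bp.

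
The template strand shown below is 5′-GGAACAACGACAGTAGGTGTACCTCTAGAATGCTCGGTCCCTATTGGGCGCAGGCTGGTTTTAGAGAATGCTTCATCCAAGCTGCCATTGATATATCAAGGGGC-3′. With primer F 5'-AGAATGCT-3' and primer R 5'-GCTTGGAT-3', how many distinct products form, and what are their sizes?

The forward primer AGAATGCT matches the top strand at positions 27–34, 65–72.
The reverse primer's reverse complement is ATCCAAGC, matching at positions 75–82.
Each forward site pairs with the reverse site to give a product ending at position 82: sizes 56, 18 bp.

Two products: 56 bp, 18 bp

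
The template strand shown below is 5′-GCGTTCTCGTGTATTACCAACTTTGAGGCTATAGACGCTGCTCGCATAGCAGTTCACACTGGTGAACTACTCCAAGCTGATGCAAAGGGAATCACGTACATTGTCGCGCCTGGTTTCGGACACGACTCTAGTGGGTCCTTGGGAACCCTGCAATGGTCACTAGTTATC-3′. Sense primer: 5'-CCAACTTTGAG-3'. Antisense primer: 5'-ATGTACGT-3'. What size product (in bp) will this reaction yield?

The forward primer matches the template at positions 17–27.
Taking the reverse complement of ATGTACGT gives ACGTACAT, found at positions 94–101 on the template; the primer anneals here to the top strand with its 3' end pointing upstream.
Product length = (reverse-primer end) − (forward-primer start) + 1 = 101 − 17 + 1 = 85 bp.

85 bp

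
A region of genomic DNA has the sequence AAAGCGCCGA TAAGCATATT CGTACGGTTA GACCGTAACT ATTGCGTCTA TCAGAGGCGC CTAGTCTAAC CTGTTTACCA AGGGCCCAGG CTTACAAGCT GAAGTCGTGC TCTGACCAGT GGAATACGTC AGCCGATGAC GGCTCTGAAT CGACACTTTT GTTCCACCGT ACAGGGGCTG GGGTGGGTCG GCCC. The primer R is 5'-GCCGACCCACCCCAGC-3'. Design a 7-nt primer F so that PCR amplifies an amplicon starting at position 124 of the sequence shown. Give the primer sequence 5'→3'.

The reverse primer's reverse complement GCTGGGGTGGGTCGGC matches the template at positions 177–192; the product starts at position 124.
The forward primer is identical to the top strand over positions 124–130: ATACGTC.

5'-ATACGTC-3'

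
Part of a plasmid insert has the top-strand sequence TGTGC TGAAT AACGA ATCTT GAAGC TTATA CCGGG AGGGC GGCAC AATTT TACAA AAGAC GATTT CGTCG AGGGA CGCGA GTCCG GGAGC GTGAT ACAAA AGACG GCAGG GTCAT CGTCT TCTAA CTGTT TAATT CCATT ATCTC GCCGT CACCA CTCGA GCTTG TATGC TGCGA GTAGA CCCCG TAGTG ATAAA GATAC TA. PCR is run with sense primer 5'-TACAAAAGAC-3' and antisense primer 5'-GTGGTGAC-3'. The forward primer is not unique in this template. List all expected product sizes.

106 bp, 62 bp

The forward primer TACAAAAGAC matches the top strand at positions 51–60, 95–104.
The reverse primer's reverse complement is GTCACCAC, matching at positions 149–156.
Each forward site pairs with the reverse site to give a product ending at position 156: sizes 106, 62 bp.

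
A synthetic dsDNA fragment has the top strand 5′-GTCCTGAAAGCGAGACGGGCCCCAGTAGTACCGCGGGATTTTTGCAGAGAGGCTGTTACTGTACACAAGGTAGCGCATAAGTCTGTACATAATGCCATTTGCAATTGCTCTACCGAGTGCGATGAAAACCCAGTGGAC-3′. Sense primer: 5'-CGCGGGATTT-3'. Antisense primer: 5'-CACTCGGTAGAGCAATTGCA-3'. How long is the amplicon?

88 bp

Forward primer CGCGGGATTT is found on the top strand at positions 32–41.
The reverse primer's reverse complement is TGCAATTGCTCTACCGAGTG, which matches the template at positions 100–119.
Amplicon spans positions 32–119: 88 bp.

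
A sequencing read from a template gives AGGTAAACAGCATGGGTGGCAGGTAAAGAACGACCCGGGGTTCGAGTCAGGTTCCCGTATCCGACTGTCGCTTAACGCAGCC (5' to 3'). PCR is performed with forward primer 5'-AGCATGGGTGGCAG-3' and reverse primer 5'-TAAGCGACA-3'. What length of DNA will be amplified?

66 bp

The forward primer matches the template at positions 9–22.
The reverse primer's reverse complement is TGTCGCTTA, which matches the template at positions 66–74.
The product runs from position 9 to position 74, so its length is 74 − 9 + 1 = 66 bp.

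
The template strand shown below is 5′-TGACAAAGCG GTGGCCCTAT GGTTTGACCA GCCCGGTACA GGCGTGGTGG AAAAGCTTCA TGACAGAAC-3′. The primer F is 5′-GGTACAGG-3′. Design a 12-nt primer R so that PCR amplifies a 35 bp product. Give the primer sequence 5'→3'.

The forward primer binds at positions 35–42, so a 35 bp product ends at position 35 + 35 − 1 = 69.
The reverse primer anneals to the top strand over positions 58–69, i.e. to TCATGACAGAAC.
Its sequence written 5'→3' is the reverse complement: GTTCTGTCATGA.

5'-GTTCTGTCATGA-3'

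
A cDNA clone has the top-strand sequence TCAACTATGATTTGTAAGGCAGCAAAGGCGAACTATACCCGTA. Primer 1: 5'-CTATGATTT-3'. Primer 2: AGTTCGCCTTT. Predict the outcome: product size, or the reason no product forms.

Yes — a 30 bp product.

Primer 1 (CTATGATTT) matches the top strand at positions 5–13; it acts as a forward primer.
Primer 2's reverse complement is AAAGGCGAACT, matching the top strand at positions 24–34; it acts as a reverse primer.
The 3' ends face each other across positions 5–34, giving a 30 bp product.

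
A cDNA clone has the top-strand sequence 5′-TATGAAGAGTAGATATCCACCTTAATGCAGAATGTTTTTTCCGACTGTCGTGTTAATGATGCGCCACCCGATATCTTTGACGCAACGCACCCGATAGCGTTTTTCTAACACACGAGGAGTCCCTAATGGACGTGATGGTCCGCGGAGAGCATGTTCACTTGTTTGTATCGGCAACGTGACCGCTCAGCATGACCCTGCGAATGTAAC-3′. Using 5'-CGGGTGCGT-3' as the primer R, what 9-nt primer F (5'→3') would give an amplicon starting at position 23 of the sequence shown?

5'-TAATGCAGA-3'

The reverse primer's reverse complement ACGCACCCG matches the template at positions 85–93; the product starts at position 23.
The forward primer is identical to the top strand over positions 23–31: TAATGCAGA.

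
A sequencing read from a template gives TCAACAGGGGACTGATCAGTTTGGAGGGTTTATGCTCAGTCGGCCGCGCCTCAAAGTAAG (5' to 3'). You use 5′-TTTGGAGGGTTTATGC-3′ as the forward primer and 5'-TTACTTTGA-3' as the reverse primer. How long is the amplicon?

40 bp

The forward primer matches the template at positions 20–35.
The reverse primer's reverse complement is TCAAAGTAA, which matches the template at positions 51–59.
Product length = (reverse-primer end) − (forward-primer start) + 1 = 59 − 20 + 1 = 40 bp.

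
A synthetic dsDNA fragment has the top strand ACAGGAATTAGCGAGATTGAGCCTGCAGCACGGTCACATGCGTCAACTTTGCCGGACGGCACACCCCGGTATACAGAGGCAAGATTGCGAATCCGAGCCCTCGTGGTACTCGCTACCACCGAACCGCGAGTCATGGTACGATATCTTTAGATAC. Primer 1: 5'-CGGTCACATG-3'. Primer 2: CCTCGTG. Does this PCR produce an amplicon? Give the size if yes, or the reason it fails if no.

Primer 1 (CGGTCACATG) matches the top strand at positions 31–40 (3' end points downstream).
Primer 2 (CCTCGTG) also matches the top strand directly, at positions 99–105 — its reverse complement CACGAGG is not present.
Both primers anneal to the bottom strand with 3' ends pointing the same way, so neither can prime synthesis back toward the other.

No product — both primers anneal to the same strand and extend in the same direction.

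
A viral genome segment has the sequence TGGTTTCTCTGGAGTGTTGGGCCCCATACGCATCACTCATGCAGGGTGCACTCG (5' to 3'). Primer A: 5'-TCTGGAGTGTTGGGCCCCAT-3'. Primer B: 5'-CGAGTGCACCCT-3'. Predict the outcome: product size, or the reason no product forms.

Primer A (TCTGGAGTGTTGGGCCCCAT) matches the top strand at positions 8–27; it acts as a forward primer.
Primer B's reverse complement is AGGGTGCACTCG, matching the top strand at positions 43–54; it acts as a reverse primer.
The 3' ends face each other across positions 8–54, giving a 47 bp product.

Yes — a 47 bp product.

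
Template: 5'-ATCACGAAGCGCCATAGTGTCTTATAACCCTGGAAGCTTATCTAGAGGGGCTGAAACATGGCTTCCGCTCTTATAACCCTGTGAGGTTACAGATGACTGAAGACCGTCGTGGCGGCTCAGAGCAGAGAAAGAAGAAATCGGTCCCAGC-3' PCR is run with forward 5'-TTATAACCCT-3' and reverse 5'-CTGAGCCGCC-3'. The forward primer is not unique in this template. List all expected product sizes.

99 bp, 50 bp

The forward primer TTATAACCCT matches the top strand at positions 22–31, 71–80.
The reverse primer's reverse complement is GGCGGCTCAG, matching at positions 111–120.
Each forward site pairs with the reverse site to give a product ending at position 120: sizes 99, 50 bp.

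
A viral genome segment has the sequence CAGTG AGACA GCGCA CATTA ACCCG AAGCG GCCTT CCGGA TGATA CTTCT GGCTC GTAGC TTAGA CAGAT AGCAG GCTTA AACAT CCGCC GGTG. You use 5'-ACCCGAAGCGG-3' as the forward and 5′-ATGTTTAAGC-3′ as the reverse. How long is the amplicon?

The forward primer matches the template at positions 21–31.
Reverse complement of the reverse primer: GCTTAAACAT. This occurs on the top strand at positions 76–85.
The product runs from position 21 to position 85, so its length is 85 − 21 + 1 = 65 bp.

65 bp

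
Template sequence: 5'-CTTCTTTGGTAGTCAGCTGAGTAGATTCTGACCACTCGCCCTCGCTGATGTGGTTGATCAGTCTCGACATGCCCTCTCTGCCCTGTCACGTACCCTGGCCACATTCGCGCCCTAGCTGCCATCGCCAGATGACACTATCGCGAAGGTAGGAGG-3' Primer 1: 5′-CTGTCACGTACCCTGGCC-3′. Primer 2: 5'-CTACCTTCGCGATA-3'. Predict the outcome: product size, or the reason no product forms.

Primer 1 (CTGTCACGTACCCTGGCC) matches the top strand at positions 83–100; it acts as a forward primer.
Primer 2's reverse complement is TATCGCGAAGGTAG, matching the top strand at positions 136–149; it acts as a reverse primer.
The 3' ends face each other across positions 83–149, giving a 67 bp product.

Yes — a 67 bp product.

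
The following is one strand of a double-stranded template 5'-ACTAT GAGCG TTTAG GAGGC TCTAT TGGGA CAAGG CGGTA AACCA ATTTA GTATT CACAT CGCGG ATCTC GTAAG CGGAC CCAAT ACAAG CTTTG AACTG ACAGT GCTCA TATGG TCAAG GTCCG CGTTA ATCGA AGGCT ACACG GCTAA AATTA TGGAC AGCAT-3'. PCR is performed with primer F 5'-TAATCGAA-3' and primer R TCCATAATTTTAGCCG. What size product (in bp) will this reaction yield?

31 bp

Forward primer TAATCGAA is found on the top strand at positions 129–136.
Reverse complement of the reverse primer: CGGCTAAAATTATGGA. This occurs on the top strand at positions 144–159.
Product length = (reverse-primer end) − (forward-primer start) + 1 = 159 − 129 + 1 = 31 bp.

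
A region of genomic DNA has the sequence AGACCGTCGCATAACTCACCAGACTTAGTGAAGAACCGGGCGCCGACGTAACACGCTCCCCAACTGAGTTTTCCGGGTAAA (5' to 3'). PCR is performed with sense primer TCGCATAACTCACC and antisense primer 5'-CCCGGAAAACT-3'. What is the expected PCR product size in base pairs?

71 bp

The forward primer matches the template at positions 7–20.
Taking the reverse complement of CCCGGAAAACT gives AGTTTTCCGGG, found at positions 67–77 on the template; the primer anneals here to the top strand with its 3' end pointing upstream.
Product length = (reverse-primer end) − (forward-primer start) + 1 = 77 − 7 + 1 = 71 bp.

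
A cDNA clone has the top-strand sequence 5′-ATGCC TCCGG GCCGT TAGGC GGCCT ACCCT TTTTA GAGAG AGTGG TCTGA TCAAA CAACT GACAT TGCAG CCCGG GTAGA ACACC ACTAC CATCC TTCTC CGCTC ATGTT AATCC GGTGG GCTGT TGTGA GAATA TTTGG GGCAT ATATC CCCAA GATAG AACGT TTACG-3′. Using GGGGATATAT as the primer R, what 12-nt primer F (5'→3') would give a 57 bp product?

5'-TCTCCGCTCATG-3'

The reverse primer's reverse complement ATATATCCCC matches the template at positions 144–153, so the product ends at position 153.
A 57 bp product then starts at position 153 − 57 + 1 = 97.
The forward primer is identical to the top strand there: TCTCCGCTCATG.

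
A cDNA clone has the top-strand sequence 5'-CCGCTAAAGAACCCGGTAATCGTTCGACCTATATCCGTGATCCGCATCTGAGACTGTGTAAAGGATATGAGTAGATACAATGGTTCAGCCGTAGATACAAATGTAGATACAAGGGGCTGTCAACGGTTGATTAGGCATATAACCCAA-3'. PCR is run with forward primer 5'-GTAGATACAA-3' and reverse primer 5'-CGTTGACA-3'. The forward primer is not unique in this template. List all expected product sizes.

55 bp, 35 bp, 23 bp

The forward primer GTAGATACAA matches the top strand at positions 71–80, 91–100, 103–112.
The reverse primer's reverse complement is TGTCAACG, matching at positions 118–125.
Each forward site pairs with the reverse site to give a product ending at position 125: sizes 55, 35, 23 bp.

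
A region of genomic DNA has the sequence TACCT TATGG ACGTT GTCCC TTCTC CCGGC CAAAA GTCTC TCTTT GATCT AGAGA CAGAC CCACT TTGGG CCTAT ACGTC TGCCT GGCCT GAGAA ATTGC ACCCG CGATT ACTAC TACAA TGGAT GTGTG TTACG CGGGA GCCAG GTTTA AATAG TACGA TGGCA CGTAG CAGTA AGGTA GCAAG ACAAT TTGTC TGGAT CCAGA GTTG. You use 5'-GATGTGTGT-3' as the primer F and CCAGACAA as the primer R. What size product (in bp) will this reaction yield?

Scanning the template, GATGTGTGT occurs at positions 123–131; this primer anneals to the bottom strand there with its 3' end pointing downstream.
Reverse complement of the reverse primer: TTGTCTGG. This occurs on the top strand at positions 191–198.
Product length = (reverse-primer end) − (forward-primer start) + 1 = 198 − 123 + 1 = 76 bp.

76 bp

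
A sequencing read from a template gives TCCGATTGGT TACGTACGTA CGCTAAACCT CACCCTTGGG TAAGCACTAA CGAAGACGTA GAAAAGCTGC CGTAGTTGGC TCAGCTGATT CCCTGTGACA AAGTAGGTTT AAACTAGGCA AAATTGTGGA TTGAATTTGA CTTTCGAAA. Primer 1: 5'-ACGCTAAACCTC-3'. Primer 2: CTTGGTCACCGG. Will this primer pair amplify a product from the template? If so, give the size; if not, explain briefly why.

Primer 2 (CTTGGTCACCGG) does not match the top strand, and its reverse complement CCGGTGACCAAG does not match either.
With no annealing site for primer 2, no amplification occurs.

No product — primer 2 has no binding site in the template.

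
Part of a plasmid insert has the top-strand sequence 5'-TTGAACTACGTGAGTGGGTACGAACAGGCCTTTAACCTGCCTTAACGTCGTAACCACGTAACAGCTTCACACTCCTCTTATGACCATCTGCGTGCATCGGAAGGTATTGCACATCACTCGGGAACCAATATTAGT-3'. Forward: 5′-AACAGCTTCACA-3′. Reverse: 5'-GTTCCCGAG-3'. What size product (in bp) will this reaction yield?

The forward primer matches the template at positions 60–71.
Reverse complement of the reverse primer: CTCGGGAAC. This occurs on the top strand at positions 117–125.
Amplicon spans positions 60–125: 66 bp.

66 bp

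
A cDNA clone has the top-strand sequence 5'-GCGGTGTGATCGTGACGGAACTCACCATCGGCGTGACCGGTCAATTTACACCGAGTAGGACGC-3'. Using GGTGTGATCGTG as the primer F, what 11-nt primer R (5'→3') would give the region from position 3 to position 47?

5'-AAATTGACCGG-3'

The product's 3' end on the top strand is position 47.
The reverse primer anneals to the top strand over positions 37–47, i.e. to CCGGTCAATTT.
Its sequence written 5'→3' is the reverse complement: AAATTGACCGG.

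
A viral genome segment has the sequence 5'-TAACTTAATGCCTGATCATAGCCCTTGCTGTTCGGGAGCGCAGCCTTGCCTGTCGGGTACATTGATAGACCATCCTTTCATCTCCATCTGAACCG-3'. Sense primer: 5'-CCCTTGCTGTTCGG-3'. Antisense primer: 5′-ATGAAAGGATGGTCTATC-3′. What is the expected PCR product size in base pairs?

60 bp

Forward primer CCCTTGCTGTTCGG is found on the top strand at positions 22–35.
Taking the reverse complement of ATGAAAGGATGGTCTATC gives GATAGACCATCCTTTCAT, found at positions 64–81 on the template; the primer anneals here to the top strand with its 3' end pointing upstream.
Product length = (reverse-primer end) − (forward-primer start) + 1 = 81 − 22 + 1 = 60 bp.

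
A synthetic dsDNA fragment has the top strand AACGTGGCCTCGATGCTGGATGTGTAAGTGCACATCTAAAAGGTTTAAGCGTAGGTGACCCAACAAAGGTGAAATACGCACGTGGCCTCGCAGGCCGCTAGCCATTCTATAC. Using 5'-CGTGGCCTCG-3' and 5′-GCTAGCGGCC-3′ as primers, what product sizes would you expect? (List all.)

100 bp, 22 bp

The forward primer CGTGGCCTCG matches the top strand at positions 3–12, 81–90.
The reverse primer's reverse complement is GGCCGCTAGC, matching at positions 93–102.
Each forward site pairs with the reverse site to give a product ending at position 102: sizes 100, 22 bp.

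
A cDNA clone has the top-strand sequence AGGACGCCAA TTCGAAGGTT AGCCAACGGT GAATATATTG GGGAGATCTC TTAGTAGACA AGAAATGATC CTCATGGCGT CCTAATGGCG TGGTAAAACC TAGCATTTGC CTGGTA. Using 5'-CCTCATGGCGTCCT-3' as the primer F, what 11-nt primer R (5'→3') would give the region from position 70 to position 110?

5'-GCAAATGCTAG-3'

The product's 3' end on the top strand is position 110.
The reverse primer anneals to the top strand over positions 100–110, i.e. to CTAGCATTTGC.
Its sequence written 5'→3' is the reverse complement: GCAAATGCTAG.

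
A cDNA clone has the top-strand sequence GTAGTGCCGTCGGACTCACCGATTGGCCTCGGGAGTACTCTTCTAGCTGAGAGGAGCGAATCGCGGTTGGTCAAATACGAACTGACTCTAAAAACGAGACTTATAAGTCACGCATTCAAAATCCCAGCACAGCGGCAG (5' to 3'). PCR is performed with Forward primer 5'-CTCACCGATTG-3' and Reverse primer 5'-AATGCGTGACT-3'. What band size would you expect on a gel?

Forward primer CTCACCGATTG is found on the top strand at positions 15–25.
Taking the reverse complement of AATGCGTGACT gives AGTCACGCATT, found at positions 106–116 on the template; the primer anneals here to the top strand with its 3' end pointing upstream.
The product runs from position 15 to position 116, so its length is 116 − 15 + 1 = 102 bp.

102 bp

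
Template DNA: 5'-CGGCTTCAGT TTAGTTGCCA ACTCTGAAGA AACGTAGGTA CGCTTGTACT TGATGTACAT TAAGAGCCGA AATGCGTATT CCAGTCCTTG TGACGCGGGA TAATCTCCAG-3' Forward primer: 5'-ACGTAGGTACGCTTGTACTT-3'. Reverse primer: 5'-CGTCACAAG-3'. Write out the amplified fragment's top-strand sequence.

5'-ACGTAGGTACGCTTGTACTTGATGTACATTAAGAGCCGAAATGCGTATTCCAGTCCTTGTGACG-3'

Scanning the template, ACGTAGGTACGCTTGTACTT occurs at positions 32–51; this primer anneals to the bottom strand there with its 3' end pointing downstream.
Taking the reverse complement of CGTCACAAG gives CTTGTGACG, found at positions 87–95 on the template; the primer anneals here to the top strand with its 3' end pointing upstream.
The product is the template from position 32 through 95 (64 bp).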